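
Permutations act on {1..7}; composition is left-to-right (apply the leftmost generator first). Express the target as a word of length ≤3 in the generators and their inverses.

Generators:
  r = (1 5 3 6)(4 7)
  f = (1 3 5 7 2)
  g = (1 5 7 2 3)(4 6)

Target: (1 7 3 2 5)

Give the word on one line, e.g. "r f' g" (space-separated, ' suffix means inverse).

f' f'

  after f': (1 2 7 5 3)
  after f': (1 7 3 2 5)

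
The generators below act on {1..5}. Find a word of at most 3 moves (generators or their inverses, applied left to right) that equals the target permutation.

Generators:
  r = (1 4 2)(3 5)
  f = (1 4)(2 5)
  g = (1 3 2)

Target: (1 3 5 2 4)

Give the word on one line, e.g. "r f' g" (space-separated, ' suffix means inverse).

g f'

  after g: (1 3 2)
  after f': (1 3 5 2 4)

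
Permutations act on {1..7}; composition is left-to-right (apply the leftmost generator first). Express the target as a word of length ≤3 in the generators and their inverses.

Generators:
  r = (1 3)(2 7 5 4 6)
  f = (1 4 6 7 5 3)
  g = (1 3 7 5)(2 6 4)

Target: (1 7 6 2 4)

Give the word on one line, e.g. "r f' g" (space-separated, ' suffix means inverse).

  after r': (1 3)(2 6 4 5 7)
  after g: (1 7 6 2 4)

r' g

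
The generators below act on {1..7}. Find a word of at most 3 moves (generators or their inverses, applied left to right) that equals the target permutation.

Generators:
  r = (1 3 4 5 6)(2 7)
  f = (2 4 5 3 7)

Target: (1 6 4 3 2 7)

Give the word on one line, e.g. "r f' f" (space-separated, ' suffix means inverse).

  after f': (2 7 3 5 4)
  after r': (1 6 5 3 4 7)
  after f': (1 6 4 3 2 7)

f' r' f'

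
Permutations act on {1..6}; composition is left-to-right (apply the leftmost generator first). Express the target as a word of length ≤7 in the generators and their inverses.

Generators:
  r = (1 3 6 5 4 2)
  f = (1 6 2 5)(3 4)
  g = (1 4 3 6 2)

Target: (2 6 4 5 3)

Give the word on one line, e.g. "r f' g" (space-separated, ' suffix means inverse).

  after f': (1 5 2 6)(3 4)
  after g': (1 5 6 2 3)
  after g': (1 5 3 2 4)
  after f': (1 2 3 6)(4 5)
  after g: (2 6 4 5 3)

f' g' g' f' g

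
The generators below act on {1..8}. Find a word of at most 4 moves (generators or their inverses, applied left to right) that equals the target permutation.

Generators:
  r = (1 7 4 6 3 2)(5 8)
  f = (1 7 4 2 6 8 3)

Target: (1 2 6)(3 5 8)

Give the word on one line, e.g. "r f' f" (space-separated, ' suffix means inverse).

  after f': (1 3 8 6 2 4 7)
  after r: (1 2 6)(3 5 8)

f' r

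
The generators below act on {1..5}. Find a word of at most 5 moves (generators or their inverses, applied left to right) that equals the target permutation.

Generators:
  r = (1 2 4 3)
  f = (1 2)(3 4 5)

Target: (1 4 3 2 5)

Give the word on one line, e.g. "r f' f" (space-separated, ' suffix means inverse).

  after r: (1 2 4 3)
  after f': (2 3)(4 5)
  after f': (1 2 5 3)
  after r: (1 4 3 2 5)

r f' f' r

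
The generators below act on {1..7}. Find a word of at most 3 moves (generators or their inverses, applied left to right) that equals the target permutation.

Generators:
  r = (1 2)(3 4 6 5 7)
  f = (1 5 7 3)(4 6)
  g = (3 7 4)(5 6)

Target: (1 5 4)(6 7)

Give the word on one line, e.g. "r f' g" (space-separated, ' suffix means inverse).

  after g: (3 7 4)(5 6)
  after f: (1 5 4)(6 7)

g f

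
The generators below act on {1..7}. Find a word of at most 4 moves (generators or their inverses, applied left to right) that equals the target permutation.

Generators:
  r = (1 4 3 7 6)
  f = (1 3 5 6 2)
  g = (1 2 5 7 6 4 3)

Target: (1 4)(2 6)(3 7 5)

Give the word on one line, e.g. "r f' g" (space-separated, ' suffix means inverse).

  after r: (1 4 3 7 6)
  after f': (1 4)(2 6)(3 7 5)

r f'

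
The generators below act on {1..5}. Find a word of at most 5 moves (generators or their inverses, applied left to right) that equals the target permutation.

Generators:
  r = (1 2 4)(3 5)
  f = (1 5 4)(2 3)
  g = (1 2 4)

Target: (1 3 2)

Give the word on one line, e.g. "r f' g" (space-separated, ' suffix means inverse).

g r' f' f' r'

  after g: (1 2 4)
  after r': (3 5)
  after f': (1 4 5 2 3)
  after f': (1 5 3 4)
  after r': (1 3 2)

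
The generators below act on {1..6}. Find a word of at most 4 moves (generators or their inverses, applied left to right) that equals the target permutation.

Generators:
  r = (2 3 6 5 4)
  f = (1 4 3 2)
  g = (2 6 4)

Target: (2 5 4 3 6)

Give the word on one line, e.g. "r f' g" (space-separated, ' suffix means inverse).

  after g: (2 6 4)
  after r: (2 5 4 3 6)

g r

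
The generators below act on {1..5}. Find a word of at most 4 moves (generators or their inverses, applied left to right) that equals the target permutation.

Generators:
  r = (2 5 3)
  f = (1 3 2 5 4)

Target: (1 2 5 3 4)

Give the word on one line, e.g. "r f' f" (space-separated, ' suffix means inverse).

  after r': (2 3 5)
  after f: (1 3 4)
  after r': (1 5 2 3 4)
  after r': (1 2 5 3 4)

r' f r' r'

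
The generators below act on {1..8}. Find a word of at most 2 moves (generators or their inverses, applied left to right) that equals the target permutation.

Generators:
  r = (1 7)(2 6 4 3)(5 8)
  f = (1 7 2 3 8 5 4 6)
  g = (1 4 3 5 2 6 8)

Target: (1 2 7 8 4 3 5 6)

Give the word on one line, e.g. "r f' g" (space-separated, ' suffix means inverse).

  after f': (1 6 4 5 8 3 2 7)
  after g': (1 2 7 8 4 3 5 6)

f' g'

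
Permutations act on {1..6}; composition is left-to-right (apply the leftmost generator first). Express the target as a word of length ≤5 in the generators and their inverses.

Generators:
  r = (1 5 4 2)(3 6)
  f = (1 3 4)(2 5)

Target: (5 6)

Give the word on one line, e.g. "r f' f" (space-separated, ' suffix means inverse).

r f' r

  after r: (1 5 4 2)(3 6)
  after f': (1 2 4 5 3 6)
  after r: (5 6)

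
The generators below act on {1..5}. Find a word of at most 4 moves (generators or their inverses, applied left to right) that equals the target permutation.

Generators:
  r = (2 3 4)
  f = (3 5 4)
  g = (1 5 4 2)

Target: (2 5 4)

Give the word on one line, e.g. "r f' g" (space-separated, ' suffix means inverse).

  after r': (2 4 3)
  after f': (2 5 3)
  after r: (2 5 4)

r' f' r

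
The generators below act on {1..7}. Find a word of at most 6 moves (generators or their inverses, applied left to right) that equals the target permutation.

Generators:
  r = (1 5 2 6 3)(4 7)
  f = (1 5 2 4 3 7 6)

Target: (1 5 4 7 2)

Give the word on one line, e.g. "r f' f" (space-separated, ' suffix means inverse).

f' r r f

  after f': (1 6 7 3 4 2 5)
  after r: (1 3 7)(4 6)
  after r: (2 6 7 5)(3 4)
  after f: (1 5 4 7 2)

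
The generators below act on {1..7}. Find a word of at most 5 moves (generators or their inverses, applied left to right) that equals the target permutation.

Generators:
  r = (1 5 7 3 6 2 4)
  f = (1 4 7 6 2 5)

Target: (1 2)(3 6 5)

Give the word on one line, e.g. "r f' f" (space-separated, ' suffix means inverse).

  after f': (1 5 2 6 7 4)
  after f': (1 2 7)(4 5 6)
  after r': (1 6 2 5 3 7 4)
  after f: (1 2)(3 6 5)

f' f' r' f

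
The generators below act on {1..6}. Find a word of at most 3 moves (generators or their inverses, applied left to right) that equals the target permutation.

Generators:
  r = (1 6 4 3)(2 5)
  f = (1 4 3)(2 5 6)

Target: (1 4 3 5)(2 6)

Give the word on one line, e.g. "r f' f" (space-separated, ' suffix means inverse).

f r f'

  after f: (1 4 3)(2 5 6)
  after r: (1 3 6 5 4)
  after f': (1 4 3 5)(2 6)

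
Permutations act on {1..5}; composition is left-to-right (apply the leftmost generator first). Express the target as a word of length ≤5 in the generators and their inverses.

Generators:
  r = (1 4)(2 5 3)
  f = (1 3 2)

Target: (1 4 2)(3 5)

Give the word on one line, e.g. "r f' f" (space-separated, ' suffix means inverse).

r' f f

  after r': (1 4)(2 3 5)
  after f: (1 4 3 5)
  after f: (1 4 2)(3 5)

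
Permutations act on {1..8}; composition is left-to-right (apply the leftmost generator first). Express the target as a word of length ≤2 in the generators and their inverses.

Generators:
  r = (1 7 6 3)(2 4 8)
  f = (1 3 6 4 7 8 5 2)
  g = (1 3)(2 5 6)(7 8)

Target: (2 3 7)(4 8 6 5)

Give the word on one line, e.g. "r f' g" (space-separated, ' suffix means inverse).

  after g': (1 3)(2 6 5)(7 8)
  after r: (2 3 7)(4 8 6 5)

g' r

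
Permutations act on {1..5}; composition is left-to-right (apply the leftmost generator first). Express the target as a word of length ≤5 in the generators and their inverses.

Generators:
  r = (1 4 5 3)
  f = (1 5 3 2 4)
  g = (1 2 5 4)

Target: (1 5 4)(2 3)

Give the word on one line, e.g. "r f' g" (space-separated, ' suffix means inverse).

r f f r' g'

  after r: (1 4 5 3)
  after f: (2 4 3 5)
  after f: (1 5 4 2)
  after r': (1 4 2 3 5)
  after g': (1 5 4)(2 3)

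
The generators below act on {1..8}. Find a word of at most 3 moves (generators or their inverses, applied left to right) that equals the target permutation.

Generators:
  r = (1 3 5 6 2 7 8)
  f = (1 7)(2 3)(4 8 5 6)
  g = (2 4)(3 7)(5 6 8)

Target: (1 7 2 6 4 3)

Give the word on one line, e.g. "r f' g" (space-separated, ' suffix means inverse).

g f'

  after g: (2 4)(3 7)(5 6 8)
  after f': (1 7 2 6 4 3)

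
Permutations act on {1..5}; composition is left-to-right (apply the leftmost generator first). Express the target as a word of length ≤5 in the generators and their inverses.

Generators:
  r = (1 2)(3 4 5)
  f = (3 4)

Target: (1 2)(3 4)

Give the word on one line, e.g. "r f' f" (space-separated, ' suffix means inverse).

  after r': (1 2)(3 5 4)
  after r': (3 4 5)
  after r': (1 2)
  after f: (1 2)(3 4)

r' r' r' f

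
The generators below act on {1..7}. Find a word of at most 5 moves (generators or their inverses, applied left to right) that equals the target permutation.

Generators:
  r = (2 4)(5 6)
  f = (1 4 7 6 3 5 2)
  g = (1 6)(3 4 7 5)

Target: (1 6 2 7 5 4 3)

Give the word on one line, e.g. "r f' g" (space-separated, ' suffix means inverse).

  after f: (1 4 7 6 3 5 2)
  after f: (1 7 3 2 4 6 5)
  after f: (1 6 2 7 5 4 3)
  after r': (1 5 2 7 6 4 3)
  after r': (1 6 2 7 5 4 3)

f f f r' r'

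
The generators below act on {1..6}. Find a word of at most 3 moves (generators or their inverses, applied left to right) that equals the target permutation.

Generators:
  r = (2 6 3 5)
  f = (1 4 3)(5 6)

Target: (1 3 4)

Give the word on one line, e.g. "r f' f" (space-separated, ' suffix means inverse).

  after f: (1 4 3)(5 6)
  after f: (1 3 4)

f f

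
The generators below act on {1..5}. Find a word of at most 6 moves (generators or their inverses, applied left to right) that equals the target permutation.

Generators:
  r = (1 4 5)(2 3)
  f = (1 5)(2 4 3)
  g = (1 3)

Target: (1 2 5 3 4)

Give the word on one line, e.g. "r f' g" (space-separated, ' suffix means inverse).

  after f: (1 5)(2 4 3)
  after g': (1 5 3 2 4)
  after r': (1 4 5 2)
  after f': (1 2 5 3 4)

f g' r' f'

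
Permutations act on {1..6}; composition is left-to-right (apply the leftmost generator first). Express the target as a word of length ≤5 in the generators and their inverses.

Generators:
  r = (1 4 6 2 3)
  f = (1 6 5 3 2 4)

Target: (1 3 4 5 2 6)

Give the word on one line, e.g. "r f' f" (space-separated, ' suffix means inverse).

  after r: (1 4 6 2 3)
  after f: (3 6 4 5)
  after r': (1 3 4 5 2 6)

r f r'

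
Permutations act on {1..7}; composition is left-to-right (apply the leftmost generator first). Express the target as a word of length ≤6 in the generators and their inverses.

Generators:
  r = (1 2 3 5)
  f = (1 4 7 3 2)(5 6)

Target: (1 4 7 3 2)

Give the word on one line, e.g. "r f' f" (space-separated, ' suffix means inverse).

f' f' f' f'

  after f': (1 2 3 7 4)(5 6)
  after f': (1 3 4 2 7)
  after f': (1 7 2 4 3)(5 6)
  after f': (1 4 7 3 2)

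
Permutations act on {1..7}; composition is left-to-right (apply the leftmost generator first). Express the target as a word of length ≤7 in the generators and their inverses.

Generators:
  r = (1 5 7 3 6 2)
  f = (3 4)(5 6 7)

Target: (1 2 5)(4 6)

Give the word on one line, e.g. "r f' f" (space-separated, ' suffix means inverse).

  after f': (3 4)(5 7 6)
  after f': (5 6 7)
  after f': (3 4)
  after r': (1 2 6 3 4 7 5)
  after f': (1 2 5)(4 6)

f' f' f' r' f'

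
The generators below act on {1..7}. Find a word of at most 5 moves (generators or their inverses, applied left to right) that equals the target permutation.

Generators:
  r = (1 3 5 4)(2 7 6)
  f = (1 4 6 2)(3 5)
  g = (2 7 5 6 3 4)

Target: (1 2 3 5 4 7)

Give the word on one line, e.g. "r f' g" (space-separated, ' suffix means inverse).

  after g: (2 7 5 6 3 4)
  after r: (1 3)(2 6 5)(4 7)
  after r: (1 5 7)(4 6)
  after g': (1 7)(2 4 5)(3 6)
  after g': (1 2 3 5 4 7)

g r r g' g'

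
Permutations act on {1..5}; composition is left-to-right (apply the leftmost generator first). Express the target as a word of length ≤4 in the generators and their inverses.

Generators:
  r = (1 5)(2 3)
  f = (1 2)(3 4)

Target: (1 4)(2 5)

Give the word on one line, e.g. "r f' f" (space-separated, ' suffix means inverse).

f' r f

  after f': (1 2)(3 4)
  after r: (1 3 4 2 5)
  after f: (1 4)(2 5)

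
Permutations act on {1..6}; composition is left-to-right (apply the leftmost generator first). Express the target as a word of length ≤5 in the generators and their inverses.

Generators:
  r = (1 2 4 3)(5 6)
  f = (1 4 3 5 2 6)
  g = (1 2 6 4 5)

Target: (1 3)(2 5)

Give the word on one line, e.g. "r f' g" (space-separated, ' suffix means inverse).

  after f: (1 4 3 5 2 6)
  after f: (1 3 2)(4 5 6)
  after g': (1 3)(2 5)

f f g'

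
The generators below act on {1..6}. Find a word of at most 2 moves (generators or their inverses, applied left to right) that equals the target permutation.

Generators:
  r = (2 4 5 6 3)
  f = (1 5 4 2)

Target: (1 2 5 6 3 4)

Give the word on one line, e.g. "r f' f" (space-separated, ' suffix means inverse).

  after r: (2 4 5 6 3)
  after f': (1 2 5 6 3 4)

r f'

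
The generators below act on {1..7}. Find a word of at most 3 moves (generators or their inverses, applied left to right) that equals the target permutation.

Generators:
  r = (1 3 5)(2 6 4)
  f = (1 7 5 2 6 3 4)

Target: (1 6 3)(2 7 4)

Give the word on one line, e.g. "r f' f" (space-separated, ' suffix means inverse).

f' r f

  after f': (1 4 3 6 2 5 7)
  after r: (1 2)(3 4 5 7)
  after f: (1 6 3)(2 7 4)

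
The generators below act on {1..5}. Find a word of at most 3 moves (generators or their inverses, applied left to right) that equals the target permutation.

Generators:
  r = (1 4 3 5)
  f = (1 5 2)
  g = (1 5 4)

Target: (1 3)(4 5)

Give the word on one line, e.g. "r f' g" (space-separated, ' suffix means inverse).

  after r: (1 4 3 5)
  after r: (1 3)(4 5)

r r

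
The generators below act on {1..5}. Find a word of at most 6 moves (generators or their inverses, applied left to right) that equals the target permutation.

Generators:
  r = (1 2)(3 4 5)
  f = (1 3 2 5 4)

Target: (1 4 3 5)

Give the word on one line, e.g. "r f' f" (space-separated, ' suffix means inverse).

r' f' r r f

  after r': (1 2)(3 5 4)
  after f': (1 3 2 4)
  after r: (1 4 2 5 3)
  after r: (1 5 4)(2 3)
  after f: (1 4 3 5)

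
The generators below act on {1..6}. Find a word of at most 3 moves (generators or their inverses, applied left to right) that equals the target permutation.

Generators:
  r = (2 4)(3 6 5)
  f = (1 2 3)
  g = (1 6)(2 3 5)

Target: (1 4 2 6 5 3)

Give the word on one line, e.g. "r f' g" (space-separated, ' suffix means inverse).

f r

  after f: (1 2 3)
  after r: (1 4 2 6 5 3)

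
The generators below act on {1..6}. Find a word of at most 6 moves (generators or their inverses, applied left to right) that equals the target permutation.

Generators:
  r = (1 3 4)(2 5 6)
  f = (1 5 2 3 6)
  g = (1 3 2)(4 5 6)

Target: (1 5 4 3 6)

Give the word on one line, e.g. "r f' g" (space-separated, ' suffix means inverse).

r g' r f' r

  after r: (1 3 4)(2 5 6)
  after g': (2 4)(3 6)
  after r: (1 3 2)(4 5 6)
  after f': (1 2 6 4)(3 5)
  after r: (1 5 4 3 6)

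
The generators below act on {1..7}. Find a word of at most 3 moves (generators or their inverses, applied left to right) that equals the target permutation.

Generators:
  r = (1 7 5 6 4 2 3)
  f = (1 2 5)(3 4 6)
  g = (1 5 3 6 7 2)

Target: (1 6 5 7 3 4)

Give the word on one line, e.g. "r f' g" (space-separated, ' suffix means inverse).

  after g': (1 2 7 6 3 5)
  after r: (1 3 6)(2 5 7 4)
  after f': (1 6 5 7 3 4)

g' r f'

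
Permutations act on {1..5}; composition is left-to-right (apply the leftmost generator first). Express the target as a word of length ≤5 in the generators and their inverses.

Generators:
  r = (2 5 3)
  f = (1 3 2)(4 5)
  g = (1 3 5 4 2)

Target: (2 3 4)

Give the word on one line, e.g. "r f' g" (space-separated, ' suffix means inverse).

  after f: (1 3 2)(4 5)
  after r: (1 2)(3 5 4)
  after g: (2 3 4 5)
  after f': (1 2)(3 5)
  after g: (2 3 4)

f r g f' g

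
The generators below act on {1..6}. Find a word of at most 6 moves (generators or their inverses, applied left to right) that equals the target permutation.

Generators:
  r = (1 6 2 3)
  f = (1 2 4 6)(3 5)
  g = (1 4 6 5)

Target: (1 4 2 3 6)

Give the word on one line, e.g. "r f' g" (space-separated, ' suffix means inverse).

  after f: (1 2 4 6)(3 5)
  after g': (1 2)(3 6 5)
  after g': (1 2 5 3 4)
  after f: (1 4 2 3 6)

f g' g' f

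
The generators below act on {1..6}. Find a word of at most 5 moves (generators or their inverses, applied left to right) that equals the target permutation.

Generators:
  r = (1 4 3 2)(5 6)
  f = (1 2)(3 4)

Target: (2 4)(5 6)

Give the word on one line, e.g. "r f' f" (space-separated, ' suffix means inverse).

  after r: (1 4 3 2)(5 6)
  after r: (1 3)(2 4)
  after f': (1 4)(2 3)
  after r': (2 4)(5 6)

r r f' r'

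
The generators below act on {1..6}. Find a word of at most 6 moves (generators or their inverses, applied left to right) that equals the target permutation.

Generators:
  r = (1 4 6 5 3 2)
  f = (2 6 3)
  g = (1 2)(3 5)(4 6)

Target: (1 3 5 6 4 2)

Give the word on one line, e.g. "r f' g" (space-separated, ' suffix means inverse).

  after g': (1 2)(3 5)(4 6)
  after f': (1 3 5 6 4 2)
  after g': (1 5 4)
  after g': (1 3 5 6 4 2)

g' f' g' g'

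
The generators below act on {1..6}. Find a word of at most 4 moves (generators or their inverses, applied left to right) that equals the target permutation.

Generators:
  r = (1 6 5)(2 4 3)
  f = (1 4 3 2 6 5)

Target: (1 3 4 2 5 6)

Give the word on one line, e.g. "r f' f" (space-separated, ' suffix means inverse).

  after f: (1 4 3 2 6 5)
  after r: (1 3 4 2 5 6)

f r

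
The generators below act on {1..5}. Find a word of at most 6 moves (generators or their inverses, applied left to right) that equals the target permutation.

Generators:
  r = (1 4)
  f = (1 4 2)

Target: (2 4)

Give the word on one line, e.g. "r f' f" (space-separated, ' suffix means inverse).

f r f' f' f'

  after f: (1 4 2)
  after r: (2 4)
  after f': (1 2)
  after f': (1 4)
  after f': (2 4)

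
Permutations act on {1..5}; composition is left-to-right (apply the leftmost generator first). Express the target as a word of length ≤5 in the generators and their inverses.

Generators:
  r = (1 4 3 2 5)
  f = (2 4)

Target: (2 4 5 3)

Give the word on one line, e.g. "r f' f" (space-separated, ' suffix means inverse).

  after r: (1 4 3 2 5)
  after f: (1 2 5)(3 4)
  after r: (1 5 4 2)
  after r: (2 4 5 3)

r f r r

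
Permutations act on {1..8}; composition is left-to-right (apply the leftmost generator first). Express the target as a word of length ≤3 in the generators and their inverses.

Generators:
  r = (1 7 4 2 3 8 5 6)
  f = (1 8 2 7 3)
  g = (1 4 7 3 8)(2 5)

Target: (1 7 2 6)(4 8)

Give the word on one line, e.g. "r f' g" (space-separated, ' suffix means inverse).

g' f' r

  after g': (1 8 3 7 4)(2 5)
  after f': (2 5 8 7 4 3)
  after r: (1 7 2 6)(4 8)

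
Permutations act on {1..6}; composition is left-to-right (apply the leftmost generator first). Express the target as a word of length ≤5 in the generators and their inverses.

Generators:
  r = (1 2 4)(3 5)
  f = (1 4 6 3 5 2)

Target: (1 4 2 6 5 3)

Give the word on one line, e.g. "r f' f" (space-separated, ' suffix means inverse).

r f r'

  after r: (1 2 4)(3 5)
  after f: (2 6 3)
  after r': (1 4 2 6 5 3)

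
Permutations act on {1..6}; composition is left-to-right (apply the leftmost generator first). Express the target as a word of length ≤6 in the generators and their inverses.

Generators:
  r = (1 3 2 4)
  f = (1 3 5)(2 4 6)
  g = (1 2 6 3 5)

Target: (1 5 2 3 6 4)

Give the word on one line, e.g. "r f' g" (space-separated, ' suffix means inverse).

g r f g g

  after g: (1 2 6 3 5)
  after r: (1 4)(2 6)(3 5)
  after f: (1 6 4 3)
  after g: (1 3 2 6 4 5)
  after g: (1 5 2 3 6 4)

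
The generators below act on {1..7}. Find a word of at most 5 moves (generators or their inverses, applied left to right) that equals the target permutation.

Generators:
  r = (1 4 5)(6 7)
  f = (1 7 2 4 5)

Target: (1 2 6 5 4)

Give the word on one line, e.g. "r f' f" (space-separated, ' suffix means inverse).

r f' r'

  after r: (1 4 5)(6 7)
  after f': (1 2 7 6)
  after r': (1 2 6 5 4)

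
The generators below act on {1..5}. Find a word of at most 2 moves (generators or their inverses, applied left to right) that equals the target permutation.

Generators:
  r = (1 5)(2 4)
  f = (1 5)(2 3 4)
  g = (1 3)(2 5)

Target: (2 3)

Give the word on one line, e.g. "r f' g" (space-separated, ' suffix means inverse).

  after f: (1 5)(2 3 4)
  after r': (2 3)

f r'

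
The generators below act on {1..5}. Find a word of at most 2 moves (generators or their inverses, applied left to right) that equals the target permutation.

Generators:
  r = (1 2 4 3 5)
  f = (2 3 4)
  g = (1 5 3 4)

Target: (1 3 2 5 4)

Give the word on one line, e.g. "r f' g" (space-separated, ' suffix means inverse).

r' r'

  after r': (1 5 3 4 2)
  after r': (1 3 2 5 4)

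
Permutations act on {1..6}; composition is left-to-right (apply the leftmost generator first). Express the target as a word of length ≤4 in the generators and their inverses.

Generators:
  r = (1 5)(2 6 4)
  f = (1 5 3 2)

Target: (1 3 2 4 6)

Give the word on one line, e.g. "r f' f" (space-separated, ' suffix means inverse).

r' f

  after r': (1 5)(2 4 6)
  after f: (1 3 2 4 6)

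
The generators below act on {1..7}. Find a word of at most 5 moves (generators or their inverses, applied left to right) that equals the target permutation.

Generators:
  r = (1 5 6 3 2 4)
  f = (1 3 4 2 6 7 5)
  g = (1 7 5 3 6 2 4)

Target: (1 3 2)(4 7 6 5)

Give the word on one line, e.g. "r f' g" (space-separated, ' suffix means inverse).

  after g': (1 4 2 6 3 5 7)
  after r': (1 2 5 7 4 3)
  after g': (1 6 3 4 5)(2 7)
  after g': (1 3 2)(4 7 6 5)

g' r' g' g'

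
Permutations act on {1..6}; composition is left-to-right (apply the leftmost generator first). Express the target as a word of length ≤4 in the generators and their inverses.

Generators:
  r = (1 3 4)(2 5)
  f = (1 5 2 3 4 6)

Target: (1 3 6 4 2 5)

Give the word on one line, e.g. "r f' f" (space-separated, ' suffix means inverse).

r f r'

  after r: (1 3 4)(2 5)
  after f: (1 4 5 3 6)
  after r': (1 3 6 4 2 5)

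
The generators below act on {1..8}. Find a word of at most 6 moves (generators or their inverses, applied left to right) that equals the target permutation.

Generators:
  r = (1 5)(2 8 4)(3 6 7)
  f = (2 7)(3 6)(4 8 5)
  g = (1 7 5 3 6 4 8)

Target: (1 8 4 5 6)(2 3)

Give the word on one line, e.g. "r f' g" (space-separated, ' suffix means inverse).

g f' r' f

  after g: (1 7 5 3 6 4 8)
  after f': (1 2 7 8)(5 6)
  after r': (1 4 8 5 3 7 2 6)
  after f: (1 8 4 5 6)(2 3)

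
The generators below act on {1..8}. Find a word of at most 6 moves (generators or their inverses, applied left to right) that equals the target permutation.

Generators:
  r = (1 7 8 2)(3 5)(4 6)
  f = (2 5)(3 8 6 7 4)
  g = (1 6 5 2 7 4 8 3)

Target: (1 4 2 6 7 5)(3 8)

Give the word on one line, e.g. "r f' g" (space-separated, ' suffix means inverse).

  after f': (2 5)(3 4 7 6 8)
  after g: (1 6 3 8)(5 7)
  after f': (1 8)(2 5 6 4 7)
  after g': (1 4 2 6 7 5)(3 8)

f' g f' g'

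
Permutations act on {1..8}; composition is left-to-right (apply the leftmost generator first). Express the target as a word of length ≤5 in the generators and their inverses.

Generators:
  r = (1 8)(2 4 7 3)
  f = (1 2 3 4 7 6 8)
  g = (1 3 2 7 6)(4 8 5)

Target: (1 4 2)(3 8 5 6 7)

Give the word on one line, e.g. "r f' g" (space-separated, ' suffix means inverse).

  after g': (1 6 7 2 3)(4 5 8)
  after g': (1 7 3 6 2)(4 8 5)
  after r: (1 3 6 4)(2 8 5 7)
  after f: (1 4 2)(3 8 5 6 7)

g' g' r f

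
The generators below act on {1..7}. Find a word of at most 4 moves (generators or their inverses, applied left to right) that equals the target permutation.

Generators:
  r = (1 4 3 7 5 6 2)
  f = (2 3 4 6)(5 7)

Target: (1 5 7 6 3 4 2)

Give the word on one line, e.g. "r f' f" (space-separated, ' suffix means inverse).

r' f' r'

  after r': (1 2 6 5 7 3 4)
  after f': (1 6 7 2 4)
  after r': (1 5 7 6 3 4 2)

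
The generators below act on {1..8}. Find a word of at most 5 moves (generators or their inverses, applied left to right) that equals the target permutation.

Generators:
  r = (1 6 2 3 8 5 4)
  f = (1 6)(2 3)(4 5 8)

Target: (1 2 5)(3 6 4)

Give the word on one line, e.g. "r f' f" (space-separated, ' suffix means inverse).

f' r f r'

  after f': (1 6)(2 3)(4 8 5)
  after r: (1 2 8 4 5)
  after f: (1 3 2 4 8 5 6)
  after r': (1 2 5)(3 6 4)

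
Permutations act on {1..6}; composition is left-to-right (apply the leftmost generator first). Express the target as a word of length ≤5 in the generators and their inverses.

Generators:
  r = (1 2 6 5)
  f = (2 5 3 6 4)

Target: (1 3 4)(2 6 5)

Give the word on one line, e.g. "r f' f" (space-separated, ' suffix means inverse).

r f r' f'

  after r: (1 2 6 5)
  after f: (1 5)(2 4)(3 6)
  after r': (1 6 3 2 4)
  after f': (1 3 4)(2 6 5)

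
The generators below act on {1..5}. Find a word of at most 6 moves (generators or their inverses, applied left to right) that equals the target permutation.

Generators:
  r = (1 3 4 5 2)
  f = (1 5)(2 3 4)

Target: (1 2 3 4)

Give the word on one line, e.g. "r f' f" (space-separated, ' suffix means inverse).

r' f f r' f'

  after r': (1 2 5 4 3)
  after f: (1 3 5 2)
  after f: (1 4 2 5 3)
  after r': (1 3 2 4 5)
  after f': (1 2 3 4)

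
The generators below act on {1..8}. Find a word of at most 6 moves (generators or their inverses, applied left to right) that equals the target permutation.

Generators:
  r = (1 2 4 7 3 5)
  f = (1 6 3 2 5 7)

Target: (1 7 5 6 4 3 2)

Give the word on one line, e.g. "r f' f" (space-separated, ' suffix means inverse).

  after r: (1 2 4 7 3 5)
  after f: (1 5 6 3 7 2 4)
  after r': (1 3 4 5 6 7)
  after r': (1 7 5 6 4 3 2)

r f r' r'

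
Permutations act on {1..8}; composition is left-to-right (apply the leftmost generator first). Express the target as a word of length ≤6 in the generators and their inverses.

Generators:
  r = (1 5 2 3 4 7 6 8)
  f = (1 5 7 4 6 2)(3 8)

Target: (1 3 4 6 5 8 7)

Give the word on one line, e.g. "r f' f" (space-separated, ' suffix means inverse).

  after f: (1 5 7 4 6 2)(3 8)
  after r': (2 8)(3 6 5 4 7)
  after r': (1 8 5 3 7 2 6)
  after f: (1 3 4 6 5 8 7)

f r' r' f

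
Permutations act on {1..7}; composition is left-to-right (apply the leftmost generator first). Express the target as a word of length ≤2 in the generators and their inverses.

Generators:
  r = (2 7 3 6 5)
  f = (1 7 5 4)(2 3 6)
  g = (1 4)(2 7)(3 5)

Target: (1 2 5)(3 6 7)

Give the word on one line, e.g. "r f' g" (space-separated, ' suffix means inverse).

  after f: (1 7 5 4)(2 3 6)
  after g: (1 2 5)(3 6 7)

f g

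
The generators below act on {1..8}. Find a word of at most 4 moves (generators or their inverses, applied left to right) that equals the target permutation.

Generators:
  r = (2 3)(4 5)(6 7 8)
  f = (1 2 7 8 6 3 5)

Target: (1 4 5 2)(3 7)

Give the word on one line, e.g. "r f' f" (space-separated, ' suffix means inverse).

f' r

  after f': (1 5 3 6 8 7 2)
  after r: (1 4 5 2)(3 7)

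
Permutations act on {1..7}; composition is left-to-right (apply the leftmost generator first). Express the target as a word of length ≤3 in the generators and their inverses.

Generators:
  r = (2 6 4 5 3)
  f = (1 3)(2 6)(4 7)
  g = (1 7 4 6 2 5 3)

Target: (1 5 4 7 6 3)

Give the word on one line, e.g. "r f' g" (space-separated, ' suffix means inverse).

f r'

  after f: (1 3)(2 6)(4 7)
  after r': (1 5 4 7 6 3)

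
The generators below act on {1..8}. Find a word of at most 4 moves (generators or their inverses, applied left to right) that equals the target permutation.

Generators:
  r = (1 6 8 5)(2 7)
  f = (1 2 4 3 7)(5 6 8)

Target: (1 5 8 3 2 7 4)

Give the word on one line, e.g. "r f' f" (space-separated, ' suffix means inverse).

  after r': (1 5 8 6)(2 7)
  after r': (1 8)(5 6)
  after f': (1 6 8 7 3 4 2)
  after f': (1 5 8 3 2 7 4)

r' r' f' f'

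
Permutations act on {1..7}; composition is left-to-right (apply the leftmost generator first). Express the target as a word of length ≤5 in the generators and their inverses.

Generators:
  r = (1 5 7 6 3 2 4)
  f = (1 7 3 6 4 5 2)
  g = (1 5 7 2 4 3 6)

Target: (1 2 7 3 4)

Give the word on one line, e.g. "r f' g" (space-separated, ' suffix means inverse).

  after f': (1 2 5 4 6 3 7)
  after r': (1 3 5 2)(4 7)
  after g': (1 4 5 7 2 6 3)
  after r': (1 2 7 3 4)

f' r' g' r'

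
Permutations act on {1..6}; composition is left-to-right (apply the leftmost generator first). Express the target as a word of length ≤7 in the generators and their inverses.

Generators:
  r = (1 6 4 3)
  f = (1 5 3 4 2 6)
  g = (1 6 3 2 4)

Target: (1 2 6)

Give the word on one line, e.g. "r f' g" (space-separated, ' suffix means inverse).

r r r g r'

  after r: (1 6 4 3)
  after r: (1 4)(3 6)
  after r: (1 3 4 6)
  after g: (1 2 4 3)
  after r': (1 2 6)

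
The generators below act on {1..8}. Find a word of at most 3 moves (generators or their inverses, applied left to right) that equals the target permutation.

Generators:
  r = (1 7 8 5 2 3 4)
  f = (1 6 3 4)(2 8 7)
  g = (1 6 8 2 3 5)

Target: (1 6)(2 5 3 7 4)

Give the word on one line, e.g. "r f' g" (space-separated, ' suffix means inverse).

g r' r'

  after g: (1 6 8 2 3 5)
  after r': (1 6 7)(3 8 5 4)
  after r': (1 6)(2 5 3 7 4)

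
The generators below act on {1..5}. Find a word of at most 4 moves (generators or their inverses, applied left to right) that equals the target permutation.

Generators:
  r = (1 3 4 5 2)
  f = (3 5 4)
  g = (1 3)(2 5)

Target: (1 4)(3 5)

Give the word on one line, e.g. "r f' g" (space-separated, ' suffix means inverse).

f' g r

  after f': (3 4 5)
  after g: (1 3 4 2 5)
  after r: (1 4)(3 5)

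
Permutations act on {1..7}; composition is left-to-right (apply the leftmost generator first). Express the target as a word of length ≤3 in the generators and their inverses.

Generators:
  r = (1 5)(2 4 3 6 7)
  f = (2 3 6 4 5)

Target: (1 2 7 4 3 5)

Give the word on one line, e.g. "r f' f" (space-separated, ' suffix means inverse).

r' f

  after r': (1 5)(2 7 6 3 4)
  after f: (1 2 7 4 3 5)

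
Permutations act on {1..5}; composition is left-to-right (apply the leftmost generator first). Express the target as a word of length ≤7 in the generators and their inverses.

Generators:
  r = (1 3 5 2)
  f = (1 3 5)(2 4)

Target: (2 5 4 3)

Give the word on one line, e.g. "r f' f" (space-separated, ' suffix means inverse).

r' f' r' f r

  after r': (1 2 5 3)
  after f': (1 4 2 3 5)
  after r': (1 4 5 2)
  after f: (1 2 3 5 4)
  after r: (2 5 4 3)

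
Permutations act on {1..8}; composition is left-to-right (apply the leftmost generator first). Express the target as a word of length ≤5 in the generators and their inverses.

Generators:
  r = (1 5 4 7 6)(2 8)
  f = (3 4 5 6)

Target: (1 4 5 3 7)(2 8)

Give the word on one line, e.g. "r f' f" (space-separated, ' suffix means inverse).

  after f': (3 6 5 4)
  after f': (3 5)(4 6)
  after r': (1 6 5 3)(2 8)(4 7)
  after r': (1 7 5 3 6)
  after r': (1 4 5 3 7)(2 8)

f' f' r' r' r'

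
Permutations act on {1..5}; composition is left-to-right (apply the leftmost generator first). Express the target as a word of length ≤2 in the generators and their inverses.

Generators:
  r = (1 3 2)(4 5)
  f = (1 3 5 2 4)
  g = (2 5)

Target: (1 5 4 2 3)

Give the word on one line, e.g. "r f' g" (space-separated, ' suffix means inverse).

r' g

  after r': (1 2 3)(4 5)
  after g: (1 5 4 2 3)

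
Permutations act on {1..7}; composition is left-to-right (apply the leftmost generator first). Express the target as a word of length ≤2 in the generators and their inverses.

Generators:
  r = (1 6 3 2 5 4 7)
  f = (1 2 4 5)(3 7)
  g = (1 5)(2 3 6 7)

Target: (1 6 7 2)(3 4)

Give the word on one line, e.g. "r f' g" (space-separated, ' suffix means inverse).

r f

  after r: (1 6 3 2 5 4 7)
  after f: (1 6 7 2)(3 4)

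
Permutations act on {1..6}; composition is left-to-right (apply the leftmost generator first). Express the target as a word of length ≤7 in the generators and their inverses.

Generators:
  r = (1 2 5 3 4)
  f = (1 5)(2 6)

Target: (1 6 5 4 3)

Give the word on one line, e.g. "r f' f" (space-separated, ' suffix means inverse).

f' r' f' f' f'

  after f': (1 5)(2 6)
  after r': (1 2 6)(3 5 4)
  after f': (1 6 5 4 3)
  after f': (1 2 6)(3 5 4)
  after f': (1 6 5 4 3)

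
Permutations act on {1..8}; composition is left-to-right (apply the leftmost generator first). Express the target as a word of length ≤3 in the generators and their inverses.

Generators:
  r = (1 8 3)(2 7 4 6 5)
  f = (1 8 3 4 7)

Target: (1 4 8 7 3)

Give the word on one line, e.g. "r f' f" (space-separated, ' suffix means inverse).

  after f: (1 8 3 4 7)
  after f: (1 3 7 8 4)
  after f: (1 4 8 7 3)

f f f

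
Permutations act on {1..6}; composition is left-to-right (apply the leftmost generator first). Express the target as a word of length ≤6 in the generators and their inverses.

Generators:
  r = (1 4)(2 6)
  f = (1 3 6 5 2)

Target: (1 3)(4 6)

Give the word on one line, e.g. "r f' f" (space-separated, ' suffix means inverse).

  after f': (1 2 5 6 3)
  after r': (1 6 3 4)(2 5)
  after f': (1 3 4 2 6)
  after r': (1 3)(4 6)

f' r' f' r'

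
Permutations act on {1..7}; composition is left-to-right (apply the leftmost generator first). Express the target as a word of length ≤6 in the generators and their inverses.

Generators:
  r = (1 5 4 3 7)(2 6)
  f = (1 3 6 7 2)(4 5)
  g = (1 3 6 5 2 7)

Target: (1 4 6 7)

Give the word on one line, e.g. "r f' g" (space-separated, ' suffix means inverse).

g f' r f' g'

  after g: (1 3 6 5 2 7)
  after f': (2 6 4 5 7)
  after r: (1 5)(3 7 6)
  after f': (1 4 5 2 7 3 6)
  after g': (1 4 6 7)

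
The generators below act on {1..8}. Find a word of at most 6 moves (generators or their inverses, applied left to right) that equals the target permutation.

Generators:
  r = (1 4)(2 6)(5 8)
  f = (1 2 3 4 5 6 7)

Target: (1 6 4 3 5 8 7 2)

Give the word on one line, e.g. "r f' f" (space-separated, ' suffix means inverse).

  after r: (1 4)(2 6)(5 8)
  after f: (1 5 8 6 3 4 2 7)
  after f: (1 6 4 3 5 8 7 2)
  after r: (1 2 4 3 8 7 6)
  after r: (1 6 4 3 5 8 7 2)

r f f r r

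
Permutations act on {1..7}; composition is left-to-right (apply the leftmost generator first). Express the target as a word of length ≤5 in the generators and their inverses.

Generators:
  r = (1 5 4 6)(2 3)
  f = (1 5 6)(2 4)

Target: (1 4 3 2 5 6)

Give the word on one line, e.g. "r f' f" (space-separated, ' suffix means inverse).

f' r r r

  after f': (1 6 5)(2 4)
  after r: (2 6 4 3)
  after r: (1 5 4 2)
  after r: (1 4 3 2 5 6)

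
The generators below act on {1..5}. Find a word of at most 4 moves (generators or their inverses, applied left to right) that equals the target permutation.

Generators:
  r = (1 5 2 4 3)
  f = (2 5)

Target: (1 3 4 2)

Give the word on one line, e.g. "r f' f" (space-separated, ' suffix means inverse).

f' r'

  after f': (2 5)
  after r': (1 3 4 2)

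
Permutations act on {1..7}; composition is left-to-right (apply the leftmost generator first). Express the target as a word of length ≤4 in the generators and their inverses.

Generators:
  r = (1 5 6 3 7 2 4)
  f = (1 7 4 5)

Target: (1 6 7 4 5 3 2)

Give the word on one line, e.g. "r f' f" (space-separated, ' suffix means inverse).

r r

  after r: (1 5 6 3 7 2 4)
  after r: (1 6 7 4 5 3 2)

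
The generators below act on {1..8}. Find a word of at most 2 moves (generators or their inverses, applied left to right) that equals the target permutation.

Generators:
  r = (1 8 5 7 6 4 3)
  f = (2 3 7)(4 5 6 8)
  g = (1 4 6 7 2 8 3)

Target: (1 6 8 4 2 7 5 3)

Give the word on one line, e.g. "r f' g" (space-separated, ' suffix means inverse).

r f'

  after r: (1 8 5 7 6 4 3)
  after f': (1 6 8 4 2 7 5 3)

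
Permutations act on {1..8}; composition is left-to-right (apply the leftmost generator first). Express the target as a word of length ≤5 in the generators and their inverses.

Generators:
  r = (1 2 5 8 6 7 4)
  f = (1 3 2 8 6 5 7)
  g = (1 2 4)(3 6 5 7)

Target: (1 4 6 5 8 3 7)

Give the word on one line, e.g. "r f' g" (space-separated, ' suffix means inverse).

g' f g r' f'

  after g': (1 4 2)(3 7 5 6)
  after f: (1 4 8 6 2 3)
  after g: (2 6 4 8 5 7 3)
  after r': (1 4 5 6 7 3)(2 8)
  after f': (1 4 6 5 8 3 7)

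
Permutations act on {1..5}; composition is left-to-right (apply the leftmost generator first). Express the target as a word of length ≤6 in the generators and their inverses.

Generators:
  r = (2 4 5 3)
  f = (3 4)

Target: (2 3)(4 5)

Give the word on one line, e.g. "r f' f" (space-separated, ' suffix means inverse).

r' f' r' r'

  after r': (2 3 5 4)
  after f': (2 4)(3 5)
  after r': (3 4)
  after r': (2 3)(4 5)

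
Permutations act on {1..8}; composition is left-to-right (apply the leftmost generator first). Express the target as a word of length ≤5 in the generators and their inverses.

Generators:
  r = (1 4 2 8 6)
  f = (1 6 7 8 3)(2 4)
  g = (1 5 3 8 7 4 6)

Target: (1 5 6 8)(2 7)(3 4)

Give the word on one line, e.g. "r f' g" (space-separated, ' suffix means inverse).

g r f' r

  after g: (1 5 3 8 7 4 6)
  after r: (1 5 3 6 4)(2 8 7)
  after f': (1 5 8 6 2 7 4 3)
  after r: (1 5 6 8)(2 7)(3 4)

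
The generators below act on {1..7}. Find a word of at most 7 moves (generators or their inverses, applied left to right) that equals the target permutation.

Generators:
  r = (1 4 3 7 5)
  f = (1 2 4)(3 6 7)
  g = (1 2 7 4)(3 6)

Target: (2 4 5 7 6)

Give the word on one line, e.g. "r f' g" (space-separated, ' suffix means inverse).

  after f': (1 4 2)(3 7 6)
  after r': (2 5 7 6 4)
  after g: (1 2 5 4 7 3 6)
  after r: (1 2)(3 6 4 5)
  after f': (2 4 5 7 6)

f' r' g r f'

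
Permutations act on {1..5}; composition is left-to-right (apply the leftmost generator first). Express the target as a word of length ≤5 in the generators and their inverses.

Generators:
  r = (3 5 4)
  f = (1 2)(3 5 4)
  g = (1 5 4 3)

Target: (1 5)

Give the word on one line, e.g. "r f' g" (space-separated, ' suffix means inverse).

g g g r

  after g: (1 5 4 3)
  after g: (1 4)(3 5)
  after g: (1 3 4 5)
  after r: (1 5)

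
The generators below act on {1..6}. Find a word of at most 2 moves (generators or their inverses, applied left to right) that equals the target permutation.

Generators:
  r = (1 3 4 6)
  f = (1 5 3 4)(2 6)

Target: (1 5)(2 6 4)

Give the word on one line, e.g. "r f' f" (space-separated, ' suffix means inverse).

r f'

  after r: (1 3 4 6)
  after f': (1 5)(2 6 4)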